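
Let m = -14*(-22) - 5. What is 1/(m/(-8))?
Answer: -8/303 ≈ -0.026403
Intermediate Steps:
m = 303 (m = 308 - 5 = 303)
1/(m/(-8)) = 1/(303/(-8)) = 1/(-1/8*303) = 1/(-303/8) = -8/303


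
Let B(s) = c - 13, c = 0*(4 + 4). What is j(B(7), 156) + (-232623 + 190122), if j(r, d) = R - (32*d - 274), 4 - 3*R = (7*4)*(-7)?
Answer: -141457/3 ≈ -47152.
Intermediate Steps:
R = 200/3 (R = 4/3 - 7*4*(-7)/3 = 4/3 - 28*(-7)/3 = 4/3 - 1/3*(-196) = 4/3 + 196/3 = 200/3 ≈ 66.667)
c = 0 (c = 0*8 = 0)
B(s) = -13 (B(s) = 0 - 13 = -13)
j(r, d) = 1022/3 - 32*d (j(r, d) = 200/3 - (32*d - 274) = 200/3 - (-274 + 32*d) = 200/3 + (274 - 32*d) = 1022/3 - 32*d)
j(B(7), 156) + (-232623 + 190122) = (1022/3 - 32*156) + (-232623 + 190122) = (1022/3 - 4992) - 42501 = -13954/3 - 42501 = -141457/3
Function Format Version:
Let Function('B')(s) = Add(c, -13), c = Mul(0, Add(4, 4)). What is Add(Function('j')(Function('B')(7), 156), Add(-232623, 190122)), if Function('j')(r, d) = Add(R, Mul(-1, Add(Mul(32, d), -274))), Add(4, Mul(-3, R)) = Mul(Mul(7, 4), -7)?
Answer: Rational(-141457, 3) ≈ -47152.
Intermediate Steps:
R = Rational(200, 3) (R = Add(Rational(4, 3), Mul(Rational(-1, 3), Mul(Mul(7, 4), -7))) = Add(Rational(4, 3), Mul(Rational(-1, 3), Mul(28, -7))) = Add(Rational(4, 3), Mul(Rational(-1, 3), -196)) = Add(Rational(4, 3), Rational(196, 3)) = Rational(200, 3) ≈ 66.667)
c = 0 (c = Mul(0, 8) = 0)
Function('B')(s) = -13 (Function('B')(s) = Add(0, -13) = -13)
Function('j')(r, d) = Add(Rational(1022, 3), Mul(-32, d)) (Function('j')(r, d) = Add(Rational(200, 3), Mul(-1, Add(Mul(32, d), -274))) = Add(Rational(200, 3), Mul(-1, Add(-274, Mul(32, d)))) = Add(Rational(200, 3), Add(274, Mul(-32, d))) = Add(Rational(1022, 3), Mul(-32, d)))
Add(Function('j')(Function('B')(7), 156), Add(-232623, 190122)) = Add(Add(Rational(1022, 3), Mul(-32, 156)), Add(-232623, 190122)) = Add(Add(Rational(1022, 3), -4992), -42501) = Add(Rational(-13954, 3), -42501) = Rational(-141457, 3)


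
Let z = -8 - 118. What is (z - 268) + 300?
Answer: -94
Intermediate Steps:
z = -126
(z - 268) + 300 = (-126 - 268) + 300 = -394 + 300 = -94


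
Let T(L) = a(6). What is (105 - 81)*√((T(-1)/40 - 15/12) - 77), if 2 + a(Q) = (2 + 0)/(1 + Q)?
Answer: 12*I*√383635/35 ≈ 212.36*I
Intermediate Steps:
a(Q) = -2 + 2/(1 + Q) (a(Q) = -2 + (2 + 0)/(1 + Q) = -2 + 2/(1 + Q))
T(L) = -12/7 (T(L) = -2*6/(1 + 6) = -2*6/7 = -2*6*⅐ = -12/7)
(105 - 81)*√((T(-1)/40 - 15/12) - 77) = (105 - 81)*√((-12/7/40 - 15/12) - 77) = 24*√((-12/7*1/40 - 15*1/12) - 77) = 24*√((-3/70 - 5/4) - 77) = 24*√(-181/140 - 77) = 24*√(-10961/140) = 24*(I*√383635/70) = 12*I*√383635/35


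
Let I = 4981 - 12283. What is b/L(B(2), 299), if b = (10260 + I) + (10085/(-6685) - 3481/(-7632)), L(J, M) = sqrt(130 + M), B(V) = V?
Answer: 30172645025*sqrt(429)/4377509136 ≈ 142.76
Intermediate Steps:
I = -7302
b = 30172645025/10203984 (b = (10260 - 7302) + (10085/(-6685) - 3481/(-7632)) = 2958 + (10085*(-1/6685) - 3481*(-1/7632)) = 2958 + (-2017/1337 + 3481/7632) = 2958 - 10739647/10203984 = 30172645025/10203984 ≈ 2956.9)
b/L(B(2), 299) = 30172645025/(10203984*(sqrt(130 + 299))) = 30172645025/(10203984*(sqrt(429))) = 30172645025*(sqrt(429)/429)/10203984 = 30172645025*sqrt(429)/4377509136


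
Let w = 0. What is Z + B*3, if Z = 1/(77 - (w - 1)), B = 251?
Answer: 58735/78 ≈ 753.01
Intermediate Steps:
Z = 1/78 (Z = 1/(77 - (0 - 1)) = 1/(77 - 1*(-1)) = 1/(77 + 1) = 1/78 ≈ 0.012821)
Z + B*3 = 1/78 + 251*3 = 1/78 + 753 = 58735/78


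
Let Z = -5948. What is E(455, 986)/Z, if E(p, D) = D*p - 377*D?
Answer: -19227/1487 ≈ -12.930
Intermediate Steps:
E(p, D) = -377*D + D*p
E(455, 986)/Z = (986*(-377 + 455))/(-5948) = (986*78)*(-1/5948) = 76908*(-1/5948) = -19227/1487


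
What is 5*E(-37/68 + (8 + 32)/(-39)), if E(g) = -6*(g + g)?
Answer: 20815/221 ≈ 94.186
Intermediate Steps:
E(g) = -12*g
5*E(-37/68 + (8 + 32)/(-39)) = 5*(-12*(-37/68 + (8 + 32)/(-39))) = 5*(-12*(-37*1/68 + 40*(-1/39))) = 5*(-12*(-37/68 - 40/39)) = 5*(-12*(-4163/2652)) = 5*(4163/221) = 20815/221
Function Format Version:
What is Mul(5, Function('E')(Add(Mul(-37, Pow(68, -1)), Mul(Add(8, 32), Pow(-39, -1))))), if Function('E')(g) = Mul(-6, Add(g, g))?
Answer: Rational(20815, 221) ≈ 94.186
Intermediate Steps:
Function('E')(g) = Mul(-12, g) (Function('E')(g) = Mul(-6, Mul(2, g)) = Mul(-12, g))
Mul(5, Function('E')(Add(Mul(-37, Pow(68, -1)), Mul(Add(8, 32), Pow(-39, -1))))) = Mul(5, Mul(-12, Add(Mul(-37, Pow(68, -1)), Mul(Add(8, 32), Pow(-39, -1))))) = Mul(5, Mul(-12, Add(Mul(-37, Rational(1, 68)), Mul(40, Rational(-1, 39))))) = Mul(5, Mul(-12, Add(Rational(-37, 68), Rational(-40, 39)))) = Mul(5, Mul(-12, Rational(-4163, 2652))) = Mul(5, Rational(4163, 221)) = Rational(20815, 221)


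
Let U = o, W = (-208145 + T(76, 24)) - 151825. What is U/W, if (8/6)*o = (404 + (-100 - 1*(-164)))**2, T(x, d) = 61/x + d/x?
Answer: -12484368/27357635 ≈ -0.45634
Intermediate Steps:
W = -27357635/76 (W = (-208145 + (61 + 24)/76) - 151825 = (-208145 + (1/76)*85) - 151825 = (-208145 + 85/76) - 151825 = -15818935/76 - 151825 = -27357635/76 ≈ -3.5997e+5)
o = 164268 (o = 3*(404 + (-100 - 1*(-164)))**2/4 = 3*(404 + (-100 + 164))**2/4 = 3*(404 + 64)**2/4 = (3/4)*468**2 = (3/4)*219024 = 164268)
U = 164268
U/W = 164268/(-27357635/76) = 164268*(-76/27357635) = -12484368/27357635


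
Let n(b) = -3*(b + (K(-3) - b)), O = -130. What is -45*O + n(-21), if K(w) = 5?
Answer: 5835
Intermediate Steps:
n(b) = -15 (n(b) = -3*(b + (5 - b)) = -3*5 = -15)
-45*O + n(-21) = -45*(-130) - 15 = 5850 - 15 = 5835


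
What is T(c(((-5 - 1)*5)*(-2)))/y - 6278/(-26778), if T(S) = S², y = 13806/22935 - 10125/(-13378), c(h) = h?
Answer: 1643374327487053/620228380803 ≈ 2649.6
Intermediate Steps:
y = 138971181/102274810 (y = 13806*(1/22935) - 10125*(-1/13378) = 4602/7645 + 10125/13378 = 138971181/102274810 ≈ 1.3588)
T(c(((-5 - 1)*5)*(-2)))/y - 6278/(-26778) = (((-5 - 1)*5)*(-2))²/(138971181/102274810) - 6278/(-26778) = (-6*5*(-2))²*(102274810/138971181) - 6278*(-1/26778) = (-30*(-2))²*(102274810/138971181) + 3139/13389 = 60²*(102274810/138971181) + 3139/13389 = 3600*(102274810/138971181) + 3139/13389 = 122729772000/46323727 + 3139/13389 = 1643374327487053/620228380803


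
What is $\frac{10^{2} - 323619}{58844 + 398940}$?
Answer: $- \frac{323519}{457784} \approx -0.70671$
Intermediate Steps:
$\frac{10^{2} - 323619}{58844 + 398940} = \frac{100 - 323619}{457784} = \left(100 - 323619\right) \frac{1}{457784} = \left(-323519\right) \frac{1}{457784} = - \frac{323519}{457784}$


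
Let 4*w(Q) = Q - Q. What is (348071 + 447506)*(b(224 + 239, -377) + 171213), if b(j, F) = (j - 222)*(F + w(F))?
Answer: 63929385412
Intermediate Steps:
w(Q) = 0 (w(Q) = (Q - Q)/4 = (1/4)*0 = 0)
b(j, F) = F*(-222 + j) (b(j, F) = (j - 222)*(F + 0) = (-222 + j)*F = F*(-222 + j))
(348071 + 447506)*(b(224 + 239, -377) + 171213) = (348071 + 447506)*(-377*(-222 + (224 + 239)) + 171213) = 795577*(-377*(-222 + 463) + 171213) = 795577*(-377*241 + 171213) = 795577*(-90857 + 171213) = 795577*80356 = 63929385412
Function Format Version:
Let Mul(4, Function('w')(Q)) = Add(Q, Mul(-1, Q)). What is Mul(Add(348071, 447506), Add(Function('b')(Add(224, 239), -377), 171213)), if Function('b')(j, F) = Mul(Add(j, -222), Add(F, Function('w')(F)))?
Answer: 63929385412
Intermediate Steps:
Function('w')(Q) = 0 (Function('w')(Q) = Mul(Rational(1, 4), Add(Q, Mul(-1, Q))) = Mul(Rational(1, 4), 0) = 0)
Function('b')(j, F) = Mul(F, Add(-222, j)) (Function('b')(j, F) = Mul(Add(j, -222), Add(F, 0)) = Mul(Add(-222, j), F) = Mul(F, Add(-222, j)))
Mul(Add(348071, 447506), Add(Function('b')(Add(224, 239), -377), 171213)) = Mul(Add(348071, 447506), Add(Mul(-377, Add(-222, Add(224, 239))), 171213)) = Mul(795577, Add(Mul(-377, Add(-222, 463)), 171213)) = Mul(795577, Add(Mul(-377, 241), 171213)) = Mul(795577, Add(-90857, 171213)) = Mul(795577, 80356) = 63929385412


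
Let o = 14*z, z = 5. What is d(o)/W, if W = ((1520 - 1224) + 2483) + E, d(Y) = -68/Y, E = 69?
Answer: -17/49840 ≈ -0.00034109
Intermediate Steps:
o = 70 (o = 14*5 = 70)
W = 2848 (W = ((1520 - 1224) + 2483) + 69 = (296 + 2483) + 69 = 2779 + 69 = 2848)
d(o)/W = -68/70/2848 = -68*1/70*(1/2848) = -34/35*1/2848 = -17/49840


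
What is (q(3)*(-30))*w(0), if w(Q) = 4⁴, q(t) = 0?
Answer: 0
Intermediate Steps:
w(Q) = 256
(q(3)*(-30))*w(0) = (0*(-30))*256 = 0*256 = 0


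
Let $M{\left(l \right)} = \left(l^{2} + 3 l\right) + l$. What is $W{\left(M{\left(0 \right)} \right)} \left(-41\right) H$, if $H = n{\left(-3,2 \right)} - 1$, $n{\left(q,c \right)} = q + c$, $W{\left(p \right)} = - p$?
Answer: $0$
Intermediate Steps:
$M{\left(l \right)} = l^{2} + 4 l$
$n{\left(q,c \right)} = c + q$
$H = -2$ ($H = \left(2 - 3\right) - 1 = -1 - 1 = -2$)
$W{\left(M{\left(0 \right)} \right)} \left(-41\right) H = - 0 \left(4 + 0\right) \left(-41\right) \left(-2\right) = - 0 \cdot 4 \left(-41\right) \left(-2\right) = \left(-1\right) 0 \left(-41\right) \left(-2\right) = 0 \left(-41\right) \left(-2\right) = 0 \left(-2\right) = 0$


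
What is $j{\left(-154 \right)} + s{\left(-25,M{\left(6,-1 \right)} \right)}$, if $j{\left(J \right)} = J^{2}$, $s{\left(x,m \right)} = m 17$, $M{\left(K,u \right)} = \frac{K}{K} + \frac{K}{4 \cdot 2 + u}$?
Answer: $\frac{166233}{7} \approx 23748.0$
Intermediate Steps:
$M{\left(K,u \right)} = 1 + \frac{K}{8 + u}$
$s{\left(x,m \right)} = 17 m$
$j{\left(-154 \right)} + s{\left(-25,M{\left(6,-1 \right)} \right)} = \left(-154\right)^{2} + 17 \frac{8 + 6 - 1}{8 - 1} = 23716 + 17 \cdot \frac{1}{7} \cdot 13 = 23716 + 17 \cdot \frac{13}{7} = 23716 + \frac{221}{7} = \frac{166233}{7}$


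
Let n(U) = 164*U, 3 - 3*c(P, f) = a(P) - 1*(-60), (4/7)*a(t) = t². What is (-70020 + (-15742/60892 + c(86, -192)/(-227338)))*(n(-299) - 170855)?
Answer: 53284798568330993489/3460766374 ≈ 1.5397e+10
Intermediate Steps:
a(t) = 7*t²/4
c(P, f) = -19 - 7*P²/12 (c(P, f) = 1 - (7*P²/4 - 1*(-60))/3 = 1 - (7*P²/4 + 60)/3 = 1 - (60 + 7*P²/4)/3 = 1 + (-20 - 7*P²/12) = -19 - 7*P²/12)
(-70020 + (-15742/60892 + c(86, -192)/(-227338)))*(n(-299) - 170855) = (-70020 + (-15742/60892 + (-19 - 7/12*86²)/(-227338)))*(164*(-299) - 170855) = (-70020 + (-15742*1/60892 + (-19 - 7/12*7396)*(-1/227338)))*(-49036 - 170855) = (-70020 + (-7871/30446 + (-19 - 12943/3)*(-1/227338)))*(-219891) = (-70020 + (-7871/30446 - 13000/3*(-1/227338)))*(-219891) = (-70020 + (-7871/30446 + 6500/341007))*(-219891) = (-70020 - 2486167097/10382299122)*(-219891) = -726971070689537/10382299122*(-219891) = 53284798568330993489/3460766374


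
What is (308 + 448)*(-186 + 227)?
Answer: 30996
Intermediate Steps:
(308 + 448)*(-186 + 227) = 756*41 = 30996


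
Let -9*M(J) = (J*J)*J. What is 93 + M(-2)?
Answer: 845/9 ≈ 93.889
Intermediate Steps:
M(J) = -J**3/9 (M(J) = -J*J*J/9 = -J**2*J/9 = -J**3/9)
93 + M(-2) = 93 - 1/9*(-2)**3 = 93 - 1/9*(-8) = 93 + 8/9 = 845/9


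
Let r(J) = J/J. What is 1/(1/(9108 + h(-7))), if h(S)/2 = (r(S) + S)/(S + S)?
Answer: 63762/7 ≈ 9108.9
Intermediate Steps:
r(J) = 1
h(S) = (1 + S)/S (h(S) = 2*((1 + S)/(S + S)) = 2*((1 + S)/((2*S))) = 2*((1 + S)*(1/(2*S))) = 2*((1 + S)/(2*S)) = (1 + S)/S)
1/(1/(9108 + h(-7))) = 1/(1/(9108 + (1 - 7)/(-7))) = 1/(1/(9108 - ⅐*(-6))) = 1/(1/(9108 + 6/7)) = 1/(1/(63762/7)) = 1/(7/63762) = 63762/7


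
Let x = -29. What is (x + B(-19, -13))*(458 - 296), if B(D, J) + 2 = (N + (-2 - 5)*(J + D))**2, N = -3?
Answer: 7907220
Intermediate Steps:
B(D, J) = -2 + (-3 - 7*D - 7*J)**2 (B(D, J) = -2 + (-3 + (-2 - 5)*(J + D))**2 = -2 + (-3 - 7*(D + J))**2 = -2 + (-3 + (-7*D - 7*J))**2 = -2 + (-3 - 7*D - 7*J)**2)
(x + B(-19, -13))*(458 - 296) = (-29 + (-2 + (3 + 7*(-19) + 7*(-13))**2))*(458 - 296) = (-29 + (-2 + (3 - 133 - 91)**2))*162 = (-29 + (-2 + (-221)**2))*162 = (-29 + (-2 + 48841))*162 = (-29 + 48839)*162 = 48810*162 = 7907220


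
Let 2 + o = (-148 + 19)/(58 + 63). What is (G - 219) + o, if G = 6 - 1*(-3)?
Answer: -25781/121 ≈ -213.07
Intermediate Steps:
G = 9 (G = 6 + 3 = 9)
o = -371/121 (o = -2 + (-148 + 19)/(58 + 63) = -2 - 129/121 = -371/121 ≈ -3.0661)
(G - 219) + o = (9 - 219) - 371/121 = -210 - 371/121 = -25781/121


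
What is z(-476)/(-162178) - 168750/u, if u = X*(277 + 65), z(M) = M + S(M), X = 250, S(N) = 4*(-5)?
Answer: -6072251/3081382 ≈ -1.9706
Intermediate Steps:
S(N) = -20
z(M) = -20 + M (z(M) = M - 20 = -20 + M)
u = 85500 (u = 250*(277 + 65) = 250*342 = 85500)
z(-476)/(-162178) - 168750/u = (-20 - 476)/(-162178) - 168750/85500 = -496*(-1/162178) - 168750*1/85500 = 248/81089 - 75/38 = -6072251/3081382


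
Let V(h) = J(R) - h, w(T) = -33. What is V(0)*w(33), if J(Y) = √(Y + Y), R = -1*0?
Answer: 0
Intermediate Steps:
R = 0
J(Y) = √2*√Y (J(Y) = √(2*Y) = √2*√Y)
V(h) = -h (V(h) = √2*√0 - h = √2*0 - h = 0 - h = -h)
V(0)*w(33) = -1*0*(-33) = 0*(-33) = 0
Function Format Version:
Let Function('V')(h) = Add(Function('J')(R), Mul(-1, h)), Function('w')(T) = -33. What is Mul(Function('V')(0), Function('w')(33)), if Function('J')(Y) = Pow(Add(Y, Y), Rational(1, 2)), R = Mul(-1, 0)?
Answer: 0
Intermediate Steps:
R = 0
Function('J')(Y) = Mul(Pow(2, Rational(1, 2)), Pow(Y, Rational(1, 2))) (Function('J')(Y) = Pow(Mul(2, Y), Rational(1, 2)) = Mul(Pow(2, Rational(1, 2)), Pow(Y, Rational(1, 2))))
Function('V')(h) = Mul(-1, h) (Function('V')(h) = Add(Mul(Pow(2, Rational(1, 2)), Pow(0, Rational(1, 2))), Mul(-1, h)) = Add(Mul(Pow(2, Rational(1, 2)), 0), Mul(-1, h)) = Add(0, Mul(-1, h)) = Mul(-1, h))
Mul(Function('V')(0), Function('w')(33)) = Mul(Mul(-1, 0), -33) = Mul(0, -33) = 0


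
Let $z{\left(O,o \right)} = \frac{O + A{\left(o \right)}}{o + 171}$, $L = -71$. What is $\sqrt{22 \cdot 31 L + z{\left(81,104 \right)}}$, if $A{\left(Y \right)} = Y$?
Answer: $\frac{i \sqrt{146474515}}{55} \approx 220.05 i$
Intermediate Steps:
$z{\left(O,o \right)} = \frac{O + o}{171 + o}$ ($z{\left(O,o \right)} = \frac{O + o}{o + 171} = \frac{O + o}{171 + o}$)
$\sqrt{22 \cdot 31 L + z{\left(81,104 \right)}} = \sqrt{22 \cdot 31 \left(-71\right) + \frac{81 + 104}{171 + 104}} = \sqrt{682 \left(-71\right) + \frac{1}{275} \cdot 185} = \sqrt{-48422 + \frac{1}{275} \cdot 185} = \sqrt{-48422 + \frac{37}{55}} = \sqrt{- \frac{2663173}{55}} = \frac{i \sqrt{146474515}}{55}$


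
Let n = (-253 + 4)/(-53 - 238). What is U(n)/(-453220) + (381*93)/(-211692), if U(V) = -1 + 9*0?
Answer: -669113857/3997627010 ≈ -0.16738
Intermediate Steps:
n = 83/97 (n = -249/(-291) = -249*(-1/291) = 83/97 ≈ 0.85567)
U(V) = -1 (U(V) = -1 + 0 = -1)
U(n)/(-453220) + (381*93)/(-211692) = -1/(-453220) + (381*93)/(-211692) = -1*(-1/453220) + 35433*(-1/211692) = 1/453220 - 11811/70564 = -669113857/3997627010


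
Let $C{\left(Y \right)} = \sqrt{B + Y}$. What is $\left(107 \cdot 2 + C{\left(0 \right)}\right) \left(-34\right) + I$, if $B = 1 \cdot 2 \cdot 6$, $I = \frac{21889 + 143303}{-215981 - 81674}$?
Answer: $- \frac{2165902972}{297655} - 68 \sqrt{3} \approx -7394.3$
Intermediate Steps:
$I = - \frac{165192}{297655}$ ($I = \frac{165192}{-297655} = 165192 \left(- \frac{1}{297655}\right) = - \frac{165192}{297655} \approx -0.55498$)
$B = 12$ ($B = 2 \cdot 6 = 12$)
$C{\left(Y \right)} = \sqrt{12 + Y}$
$\left(107 \cdot 2 + C{\left(0 \right)}\right) \left(-34\right) + I = \left(107 \cdot 2 + \sqrt{12 + 0}\right) \left(-34\right) - \frac{165192}{297655} = \left(214 + \sqrt{12}\right) \left(-34\right) - \frac{165192}{297655} = \left(214 + 2 \sqrt{3}\right) \left(-34\right) - \frac{165192}{297655} = \left(-7276 - 68 \sqrt{3}\right) - \frac{165192}{297655} = - \frac{2165902972}{297655} - 68 \sqrt{3}$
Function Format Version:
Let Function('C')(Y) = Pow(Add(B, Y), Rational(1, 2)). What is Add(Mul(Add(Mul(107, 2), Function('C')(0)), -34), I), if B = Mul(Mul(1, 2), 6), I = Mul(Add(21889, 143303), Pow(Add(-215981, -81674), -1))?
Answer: Add(Rational(-2165902972, 297655), Mul(-68, Pow(3, Rational(1, 2)))) ≈ -7394.3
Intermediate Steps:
I = Rational(-165192, 297655) (I = Mul(165192, Pow(-297655, -1)) = Mul(165192, Rational(-1, 297655)) = Rational(-165192, 297655) ≈ -0.55498)
B = 12 (B = Mul(2, 6) = 12)
Function('C')(Y) = Pow(Add(12, Y), Rational(1, 2))
Add(Mul(Add(Mul(107, 2), Function('C')(0)), -34), I) = Add(Mul(Add(Mul(107, 2), Pow(Add(12, 0), Rational(1, 2))), -34), Rational(-165192, 297655)) = Add(Mul(Add(214, Pow(12, Rational(1, 2))), -34), Rational(-165192, 297655)) = Add(Mul(Add(214, Mul(2, Pow(3, Rational(1, 2)))), -34), Rational(-165192, 297655)) = Add(Add(-7276, Mul(-68, Pow(3, Rational(1, 2)))), Rational(-165192, 297655)) = Add(Rational(-2165902972, 297655), Mul(-68, Pow(3, Rational(1, 2))))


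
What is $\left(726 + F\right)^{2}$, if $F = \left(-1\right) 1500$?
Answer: $599076$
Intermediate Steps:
$F = -1500$
$\left(726 + F\right)^{2} = \left(726 - 1500\right)^{2} = \left(-774\right)^{2} = 599076$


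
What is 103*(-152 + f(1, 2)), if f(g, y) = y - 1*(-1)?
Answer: -15347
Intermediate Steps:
f(g, y) = 1 + y (f(g, y) = y + 1 = 1 + y)
103*(-152 + f(1, 2)) = 103*(-152 + (1 + 2)) = 103*(-152 + 3) = 103*(-149) = -15347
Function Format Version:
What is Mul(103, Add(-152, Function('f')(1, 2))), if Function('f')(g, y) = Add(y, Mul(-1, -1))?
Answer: -15347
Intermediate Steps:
Function('f')(g, y) = Add(1, y) (Function('f')(g, y) = Add(y, 1) = Add(1, y))
Mul(103, Add(-152, Function('f')(1, 2))) = Mul(103, Add(-152, Add(1, 2))) = Mul(103, Add(-152, 3)) = Mul(103, -149) = -15347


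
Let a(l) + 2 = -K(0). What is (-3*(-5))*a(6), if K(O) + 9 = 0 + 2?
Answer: 75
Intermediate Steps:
K(O) = -7 (K(O) = -9 + (0 + 2) = -9 + 2 = -7)
a(l) = 5 (a(l) = -2 - 1*(-7) = -2 + 7 = 5)
(-3*(-5))*a(6) = -3*(-5)*5 = 15*5 = 75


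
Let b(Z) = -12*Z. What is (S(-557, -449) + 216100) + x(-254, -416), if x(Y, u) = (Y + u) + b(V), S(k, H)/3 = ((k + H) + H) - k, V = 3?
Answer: 212700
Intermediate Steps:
S(k, H) = 6*H (S(k, H) = 3*(((k + H) + H) - k) = 3*(((H + k) + H) - k) = 3*((k + 2*H) - k) = 3*(2*H) = 6*H)
x(Y, u) = -36 + Y + u (x(Y, u) = (Y + u) - 12*3 = (Y + u) - 36 = -36 + Y + u)
(S(-557, -449) + 216100) + x(-254, -416) = (6*(-449) + 216100) + (-36 - 254 - 416) = (-2694 + 216100) - 706 = 213406 - 706 = 212700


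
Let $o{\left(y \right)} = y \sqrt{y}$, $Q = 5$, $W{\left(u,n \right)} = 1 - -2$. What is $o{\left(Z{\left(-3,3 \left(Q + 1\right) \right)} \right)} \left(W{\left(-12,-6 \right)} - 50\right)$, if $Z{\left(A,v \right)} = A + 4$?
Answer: $-47$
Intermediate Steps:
$W{\left(u,n \right)} = 3$ ($W{\left(u,n \right)} = 1 + 2 = 3$)
$Z{\left(A,v \right)} = 4 + A$
$o{\left(y \right)} = y^{\frac{3}{2}}$
$o{\left(Z{\left(-3,3 \left(Q + 1\right) \right)} \right)} \left(W{\left(-12,-6 \right)} - 50\right) = \left(4 - 3\right)^{\frac{3}{2}} \left(3 - 50\right) = 1^{\frac{3}{2}} \left(-47\right) = 1 \left(-47\right) = -47$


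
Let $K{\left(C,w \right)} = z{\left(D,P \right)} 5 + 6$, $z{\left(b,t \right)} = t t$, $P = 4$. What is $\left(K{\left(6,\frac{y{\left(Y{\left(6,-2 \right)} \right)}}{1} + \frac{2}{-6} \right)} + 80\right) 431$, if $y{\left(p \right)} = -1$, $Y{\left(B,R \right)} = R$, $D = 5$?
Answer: $71546$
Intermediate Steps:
$z{\left(b,t \right)} = t^{2}$
$K{\left(C,w \right)} = 86$ ($K{\left(C,w \right)} = 4^{2} \cdot 5 + 6 = 16 \cdot 5 + 6 = 80 + 6 = 86$)
$\left(K{\left(6,\frac{y{\left(Y{\left(6,-2 \right)} \right)}}{1} + \frac{2}{-6} \right)} + 80\right) 431 = \left(86 + 80\right) 431 = 166 \cdot 431 = 71546$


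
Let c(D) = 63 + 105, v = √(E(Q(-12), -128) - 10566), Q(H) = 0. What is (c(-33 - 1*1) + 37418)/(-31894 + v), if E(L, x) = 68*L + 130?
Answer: -299691971/254309418 - 18793*I*√2609/254309418 ≈ -1.1785 - 0.0037746*I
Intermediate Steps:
E(L, x) = 130 + 68*L
v = 2*I*√2609 (v = √((130 + 68*0) - 10566) = √((130 + 0) - 10566) = √(130 - 10566) = √(-10436) = 2*I*√2609 ≈ 102.16*I)
c(D) = 168
(c(-33 - 1*1) + 37418)/(-31894 + v) = (168 + 37418)/(-31894 + 2*I*√2609) = 37586/(-31894 + 2*I*√2609)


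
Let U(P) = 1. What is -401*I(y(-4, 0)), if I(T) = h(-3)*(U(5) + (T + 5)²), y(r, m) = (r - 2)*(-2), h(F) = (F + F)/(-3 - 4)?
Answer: -697740/7 ≈ -99677.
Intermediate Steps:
h(F) = -2*F/7 (h(F) = (2*F)/(-7) = (2*F)*(-⅐) = -2*F/7)
y(r, m) = 4 - 2*r (y(r, m) = (-2 + r)*(-2) = 4 - 2*r)
I(T) = 6/7 + 6*(5 + T)²/7 (I(T) = (-2/7*(-3))*(1 + (T + 5)²) = 6*(1 + (5 + T)²)/7 = 6/7 + 6*(5 + T)²/7)
-401*I(y(-4, 0)) = -401*(6/7 + 6*(5 + (4 - 2*(-4)))²/7) = -401*(6/7 + 6*(5 + (4 + 8))²/7) = -401*(6/7 + 6*(5 + 12)²/7) = -401*(6/7 + (6/7)*17²) = -401*(6/7 + (6/7)*289) = -401*(6/7 + 1734/7) = -401*1740/7 = -697740/7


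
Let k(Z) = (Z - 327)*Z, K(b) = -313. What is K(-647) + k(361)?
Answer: 11961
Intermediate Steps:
k(Z) = Z*(-327 + Z) (k(Z) = (-327 + Z)*Z = Z*(-327 + Z))
K(-647) + k(361) = -313 + 361*(-327 + 361) = -313 + 361*34 = -313 + 12274 = 11961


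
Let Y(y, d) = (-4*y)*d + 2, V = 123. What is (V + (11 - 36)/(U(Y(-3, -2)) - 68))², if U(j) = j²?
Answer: 2615606449/173056 ≈ 15114.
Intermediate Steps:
Y(y, d) = 2 - 4*d*y (Y(y, d) = -4*d*y + 2 = 2 - 4*d*y)
(V + (11 - 36)/(U(Y(-3, -2)) - 68))² = (123 + (11 - 36)/((2 - 4*(-2)*(-3))² - 68))² = (123 - 25/((2 - 24)² - 68))² = (123 - 25/((-22)² - 68))² = (123 - 25/(484 - 68))² = (123 - 25/416)² = (51143/416)² = 2615606449/173056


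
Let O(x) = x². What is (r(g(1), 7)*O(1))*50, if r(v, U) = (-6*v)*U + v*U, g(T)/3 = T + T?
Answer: -10500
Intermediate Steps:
g(T) = 6*T (g(T) = 3*(T + T) = 3*(2*T) = 6*T)
r(v, U) = -5*U*v (r(v, U) = -6*U*v + U*v = -5*U*v)
(r(g(1), 7)*O(1))*50 = (-5*7*6*1*1²)*50 = (-5*7*6*1)*50 = -210*1*50 = -210*50 = -10500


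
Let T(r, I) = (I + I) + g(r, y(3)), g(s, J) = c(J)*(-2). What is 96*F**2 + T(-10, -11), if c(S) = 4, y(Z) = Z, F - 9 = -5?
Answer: 1506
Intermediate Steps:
F = 4 (F = 9 - 5 = 4)
g(s, J) = -8 (g(s, J) = 4*(-2) = -8)
T(r, I) = -8 + 2*I (T(r, I) = (I + I) - 8 = 2*I - 8 = -8 + 2*I)
96*F**2 + T(-10, -11) = 96*4**2 + (-8 + 2*(-11)) = 96*16 + (-8 - 22) = 1536 - 30 = 1506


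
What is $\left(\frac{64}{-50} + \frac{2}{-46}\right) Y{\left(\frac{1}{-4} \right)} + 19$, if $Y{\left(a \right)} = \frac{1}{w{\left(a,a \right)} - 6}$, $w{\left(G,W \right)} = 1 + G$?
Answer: $\frac{232469}{12075} \approx 19.252$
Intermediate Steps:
$Y{\left(a \right)} = \frac{1}{-5 + a}$ ($Y{\left(a \right)} = \frac{1}{\left(1 + a\right) - 6} = \frac{1}{-5 + a}$)
$\left(\frac{64}{-50} + \frac{2}{-46}\right) Y{\left(\frac{1}{-4} \right)} + 19 = \frac{\frac{64}{-50} + \frac{2}{-46}}{-5 + \frac{1}{-4}} + 19 = \frac{64 \left(- \frac{1}{50}\right) + 2 \left(- \frac{1}{46}\right)}{-5 - \frac{1}{4}} + 19 = \frac{- \frac{32}{25} - \frac{1}{23}}{- \frac{21}{4}} + 19 = \left(- \frac{761}{575}\right) \left(- \frac{4}{21}\right) + 19 = \frac{3044}{12075} + 19 = \frac{232469}{12075}$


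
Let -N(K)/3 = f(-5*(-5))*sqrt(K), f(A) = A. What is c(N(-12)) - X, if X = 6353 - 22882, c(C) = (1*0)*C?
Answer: 16529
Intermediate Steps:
N(K) = -75*sqrt(K) (N(K) = -3*(-5*(-5))*sqrt(K) = -75*sqrt(K))
c(C) = 0 (c(C) = 0*C = 0)
X = -16529
c(N(-12)) - X = 0 - 1*(-16529) = 0 + 16529 = 16529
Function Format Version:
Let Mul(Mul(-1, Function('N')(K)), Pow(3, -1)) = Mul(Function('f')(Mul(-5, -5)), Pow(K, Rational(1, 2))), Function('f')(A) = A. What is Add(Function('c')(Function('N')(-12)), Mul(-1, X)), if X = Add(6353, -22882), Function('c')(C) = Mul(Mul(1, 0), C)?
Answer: 16529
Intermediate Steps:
Function('N')(K) = Mul(-75, Pow(K, Rational(1, 2))) (Function('N')(K) = Mul(-3, Mul(Mul(-5, -5), Pow(K, Rational(1, 2)))) = Mul(-3, Mul(25, Pow(K, Rational(1, 2)))) = Mul(-75, Pow(K, Rational(1, 2))))
Function('c')(C) = 0 (Function('c')(C) = Mul(0, C) = 0)
X = -16529
Add(Function('c')(Function('N')(-12)), Mul(-1, X)) = Add(0, Mul(-1, -16529)) = Add(0, 16529) = 16529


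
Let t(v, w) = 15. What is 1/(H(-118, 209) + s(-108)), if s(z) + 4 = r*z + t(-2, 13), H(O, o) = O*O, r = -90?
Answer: 1/23655 ≈ 4.2274e-5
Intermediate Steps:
H(O, o) = O**2
s(z) = 11 - 90*z (s(z) = -4 + (-90*z + 15) = -4 + (15 - 90*z) = 11 - 90*z)
1/(H(-118, 209) + s(-108)) = 1/((-118)**2 + (11 - 90*(-108))) = 1/(13924 + (11 + 9720)) = 1/(13924 + 9731) = 1/23655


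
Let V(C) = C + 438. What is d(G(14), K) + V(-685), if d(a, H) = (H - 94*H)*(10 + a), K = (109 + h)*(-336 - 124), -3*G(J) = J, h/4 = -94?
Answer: -60918967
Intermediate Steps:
h = -376 (h = 4*(-94) = -376)
G(J) = -J/3
K = 122820 (K = (109 - 376)*(-336 - 124) = -267*(-460) = 122820)
d(a, H) = -93*H*(10 + a) (d(a, H) = (-93*H)*(10 + a) = -93*H*(10 + a))
V(C) = 438 + C
d(G(14), K) + V(-685) = -93*122820*(10 - ⅓*14) + (438 - 685) = -93*122820*(10 - 14/3) - 247 = -93*122820*16/3 - 247 = -60918720 - 247 = -60918967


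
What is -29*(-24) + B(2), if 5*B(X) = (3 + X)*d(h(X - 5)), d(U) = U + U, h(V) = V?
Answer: 690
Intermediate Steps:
d(U) = 2*U
B(X) = (-10 + 2*X)*(3 + X)/5 (B(X) = ((3 + X)*(2*(X - 5)))/5 = ((3 + X)*(2*(-5 + X)))/5 = ((3 + X)*(-10 + 2*X))/5 = ((-10 + 2*X)*(3 + X))/5 = (-10 + 2*X)*(3 + X)/5)
-29*(-24) + B(2) = -29*(-24) + 2*(-5 + 2)*(3 + 2)/5 = 696 + (⅖)*(-3)*5 = 696 - 6 = 690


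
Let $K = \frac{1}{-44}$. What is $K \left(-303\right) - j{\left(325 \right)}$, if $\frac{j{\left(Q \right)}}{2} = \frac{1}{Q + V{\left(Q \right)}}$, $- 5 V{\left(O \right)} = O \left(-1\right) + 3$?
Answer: $\frac{53591}{7788} \approx 6.8812$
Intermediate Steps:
$K = - \frac{1}{44} \approx -0.022727$
$V{\left(O \right)} = - \frac{3}{5} + \frac{O}{5}$ ($V{\left(O \right)} = - \frac{O \left(-1\right) + 3}{5} = - \frac{- O + 3}{5} = - \frac{3 - O}{5} = - \frac{3}{5} + \frac{O}{5}$)
$j{\left(Q \right)} = \frac{2}{- \frac{3}{5} + \frac{6 Q}{5}}$ ($j{\left(Q \right)} = \frac{2}{Q + \left(- \frac{3}{5} + \frac{Q}{5}\right)} = \frac{2}{- \frac{3}{5} + \frac{6 Q}{5}}$)
$K \left(-303\right) - j{\left(325 \right)} = \left(- \frac{1}{44}\right) \left(-303\right) - \frac{10}{3 \left(-1 + 2 \cdot 325\right)} = \frac{303}{44} - \frac{10}{3 \left(-1 + 650\right)} = \frac{303}{44} - \frac{10}{3 \cdot 649} = \frac{303}{44} - \frac{10}{3} \cdot \frac{1}{649} = \frac{303}{44} - \frac{10}{1947} = \frac{53591}{7788}$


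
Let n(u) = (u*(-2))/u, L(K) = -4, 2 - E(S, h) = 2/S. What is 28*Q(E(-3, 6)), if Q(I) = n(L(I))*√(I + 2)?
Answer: -56*√42/3 ≈ -120.97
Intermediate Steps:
E(S, h) = 2 - 2/S
n(u) = -2 (n(u) = (-2*u)/u = -2)
Q(I) = -2*√(2 + I) (Q(I) = -2*√(I + 2) = -2*√(2 + I))
28*Q(E(-3, 6)) = 28*(-2*√(2 + (2 - 2/(-3)))) = 28*(-2*√(2 + (2 - 2*(-⅓)))) = 28*(-2*√(2 + (2 + ⅔))) = 28*(-2*√(2 + 8/3)) = 28*(-2*√42/3) = -56*√42/3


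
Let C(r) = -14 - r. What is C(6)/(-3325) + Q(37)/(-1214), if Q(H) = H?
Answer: -19749/807310 ≈ -0.024463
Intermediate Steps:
C(6)/(-3325) + Q(37)/(-1214) = (-14 - 1*6)/(-3325) + 37/(-1214) = (-14 - 6)*(-1/3325) + 37*(-1/1214) = -20*(-1/3325) - 37/1214 = 4/665 - 37/1214 = -19749/807310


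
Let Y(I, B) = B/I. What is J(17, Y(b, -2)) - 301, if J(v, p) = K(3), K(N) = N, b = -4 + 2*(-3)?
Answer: -298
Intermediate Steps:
b = -10 (b = -4 - 6 = -10)
J(v, p) = 3
J(17, Y(b, -2)) - 301 = 3 - 301 = -298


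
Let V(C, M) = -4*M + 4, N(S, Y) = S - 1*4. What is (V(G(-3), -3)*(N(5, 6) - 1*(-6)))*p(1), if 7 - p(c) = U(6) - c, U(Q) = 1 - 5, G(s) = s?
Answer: 1344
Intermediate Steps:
N(S, Y) = -4 + S (N(S, Y) = S - 4 = -4 + S)
U(Q) = -4
p(c) = 11 + c (p(c) = 7 - (-4 - c) = 7 + (4 + c) = 11 + c)
V(C, M) = 4 - 4*M
(V(G(-3), -3)*(N(5, 6) - 1*(-6)))*p(1) = ((4 - 4*(-3))*((-4 + 5) - 1*(-6)))*(11 + 1) = ((4 + 12)*(1 + 6))*12 = (16*7)*12 = 112*12 = 1344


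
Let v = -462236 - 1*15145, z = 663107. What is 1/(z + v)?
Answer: 1/185726 ≈ 5.3843e-6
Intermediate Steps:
v = -477381 (v = -462236 - 15145 = -477381)
1/(z + v) = 1/(663107 - 477381) = 1/185726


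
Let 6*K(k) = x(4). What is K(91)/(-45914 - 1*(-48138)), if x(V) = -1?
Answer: -1/13344 ≈ -7.4940e-5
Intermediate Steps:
K(k) = -⅙ (K(k) = (⅙)*(-1) = -⅙)
K(91)/(-45914 - 1*(-48138)) = -1/(6*(-45914 - 1*(-48138))) = -1/(6*(-45914 + 48138)) = -⅙/2224 = -⅙*1/2224 = -1/13344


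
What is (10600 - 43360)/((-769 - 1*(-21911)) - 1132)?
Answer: -1092/667 ≈ -1.6372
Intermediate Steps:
(10600 - 43360)/((-769 - 1*(-21911)) - 1132) = -32760/((-769 + 21911) - 1132) = -32760/(21142 - 1132) = -32760/20010 = -32760*1/20010 = -1092/667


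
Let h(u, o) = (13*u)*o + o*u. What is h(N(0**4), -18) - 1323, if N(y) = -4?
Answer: -315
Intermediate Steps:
h(u, o) = 14*o*u (h(u, o) = 13*o*u + o*u = 14*o*u)
h(N(0**4), -18) - 1323 = 14*(-18)*(-4) - 1323 = 1008 - 1323 = -315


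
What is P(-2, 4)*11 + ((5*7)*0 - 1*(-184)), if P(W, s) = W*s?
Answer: 96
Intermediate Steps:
P(-2, 4)*11 + ((5*7)*0 - 1*(-184)) = -2*4*11 + ((5*7)*0 - 1*(-184)) = -8*11 + (35*0 + 184) = -88 + (0 + 184) = -88 + 184 = 96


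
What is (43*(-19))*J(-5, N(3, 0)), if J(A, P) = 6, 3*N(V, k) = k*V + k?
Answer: -4902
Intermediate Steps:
N(V, k) = k/3 + V*k/3 (N(V, k) = (k*V + k)/3 = (V*k + k)/3 = (k + V*k)/3 = k/3 + V*k/3)
(43*(-19))*J(-5, N(3, 0)) = (43*(-19))*6 = -817*6 = -4902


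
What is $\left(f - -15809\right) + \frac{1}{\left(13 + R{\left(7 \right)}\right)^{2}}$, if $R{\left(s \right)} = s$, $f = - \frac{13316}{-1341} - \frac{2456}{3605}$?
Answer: $\frac{6117620041181}{386744400} \approx 15818.0$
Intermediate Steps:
$f = \frac{44710684}{4834305}$ ($f = \left(-13316\right) \left(- \frac{1}{1341}\right) - \frac{2456}{3605} = \frac{13316}{1341} - \frac{2456}{3605} = \frac{44710684}{4834305} \approx 9.2486$)
$\left(f - -15809\right) + \frac{1}{\left(13 + R{\left(7 \right)}\right)^{2}} = \left(\frac{44710684}{4834305} - -15809\right) + \frac{1}{\left(13 + 7\right)^{2}} = \left(\frac{44710684}{4834305} + 15809\right) + \frac{1}{20^{2}} = \frac{76470238429}{4834305} + \frac{1}{400} = \frac{6117620041181}{386744400}$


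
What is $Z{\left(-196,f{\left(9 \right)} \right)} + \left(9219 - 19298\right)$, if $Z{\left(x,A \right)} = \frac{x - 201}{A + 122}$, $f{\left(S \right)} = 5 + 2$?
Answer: $- \frac{1300588}{129} \approx -10082.0$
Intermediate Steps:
$f{\left(S \right)} = 7$
$Z{\left(x,A \right)} = \frac{-201 + x}{122 + A}$
$Z{\left(-196,f{\left(9 \right)} \right)} + \left(9219 - 19298\right) = \frac{-201 - 196}{122 + 7} + \left(9219 - 19298\right) = \frac{1}{129} \left(-397\right) - 10079 = - \frac{397}{129} - 10079 = - \frac{1300588}{129}$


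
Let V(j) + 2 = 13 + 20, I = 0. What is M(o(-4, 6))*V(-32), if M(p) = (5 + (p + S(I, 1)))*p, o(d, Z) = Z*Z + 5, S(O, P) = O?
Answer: 58466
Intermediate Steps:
V(j) = 31 (V(j) = -2 + (13 + 20) = -2 + 33 = 31)
o(d, Z) = 5 + Z² (o(d, Z) = Z² + 5 = 5 + Z²)
M(p) = p*(5 + p) (M(p) = (5 + (p + 0))*p = (5 + p)*p = p*(5 + p))
M(o(-4, 6))*V(-32) = ((5 + 6²)*(5 + (5 + 6²)))*31 = ((5 + 36)*(5 + (5 + 36)))*31 = (41*(5 + 41))*31 = (41*46)*31 = 1886*31 = 58466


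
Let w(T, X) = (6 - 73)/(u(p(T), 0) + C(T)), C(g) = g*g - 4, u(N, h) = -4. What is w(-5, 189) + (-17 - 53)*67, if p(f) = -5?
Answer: -79797/17 ≈ -4693.9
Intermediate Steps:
C(g) = -4 + g**2 (C(g) = g**2 - 4 = -4 + g**2)
w(T, X) = -67/(-8 + T**2) (w(T, X) = (6 - 73)/(-4 + (-4 + T**2)) = -67/(-8 + T**2))
w(-5, 189) + (-17 - 53)*67 = -67/(-8 + (-5)**2) + (-17 - 53)*67 = -67/(-8 + 25) - 70*67 = -67/17 - 4690 = -79797/17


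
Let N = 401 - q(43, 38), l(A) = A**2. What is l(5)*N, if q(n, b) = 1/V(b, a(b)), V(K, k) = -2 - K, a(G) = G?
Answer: 80205/8 ≈ 10026.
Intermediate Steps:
q(n, b) = 1/(-2 - b)
N = 16041/40 (N = 401 - (-1)/(2 + 38) = 401 - (-1)/40 = 401 - 1*(-1/40) = 401 + 1/40 = 16041/40 ≈ 401.02)
l(5)*N = 5**2*(16041/40) = 25*(16041/40) = 80205/8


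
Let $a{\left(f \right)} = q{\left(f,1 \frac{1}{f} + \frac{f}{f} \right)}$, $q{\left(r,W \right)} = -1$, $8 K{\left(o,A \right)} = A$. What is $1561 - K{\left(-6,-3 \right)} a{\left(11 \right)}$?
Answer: $\frac{12485}{8} \approx 1560.6$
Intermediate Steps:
$K{\left(o,A \right)} = \frac{A}{8}$
$a{\left(f \right)} = -1$
$1561 - K{\left(-6,-3 \right)} a{\left(11 \right)} = 1561 - \frac{1}{8} \left(-3\right) \left(-1\right) = 1561 - \left(- \frac{3}{8}\right) \left(-1\right) = 1561 - \frac{3}{8} = \frac{12485}{8}$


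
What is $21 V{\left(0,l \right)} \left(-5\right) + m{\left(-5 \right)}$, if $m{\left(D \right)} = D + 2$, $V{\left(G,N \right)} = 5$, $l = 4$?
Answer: $-528$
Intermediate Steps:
$m{\left(D \right)} = 2 + D$
$21 V{\left(0,l \right)} \left(-5\right) + m{\left(-5 \right)} = 21 \cdot 5 \left(-5\right) + \left(2 - 5\right) = 21 \left(-25\right) - 3 = -525 - 3 = -528$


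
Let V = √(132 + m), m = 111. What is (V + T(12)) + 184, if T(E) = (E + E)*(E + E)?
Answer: 760 + 9*√3 ≈ 775.59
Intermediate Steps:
V = 9*√3 (V = √(132 + 111) = √243 = 9*√3 ≈ 15.588)
T(E) = 4*E² (T(E) = (2*E)*(2*E) = 4*E²)
(V + T(12)) + 184 = (9*√3 + 4*12²) + 184 = (9*√3 + 4*144) + 184 = (9*√3 + 576) + 184 = (576 + 9*√3) + 184 = 760 + 9*√3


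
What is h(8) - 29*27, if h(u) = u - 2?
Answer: -777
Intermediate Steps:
h(u) = -2 + u
h(8) - 29*27 = (-2 + 8) - 29*27 = 6 - 783 = -777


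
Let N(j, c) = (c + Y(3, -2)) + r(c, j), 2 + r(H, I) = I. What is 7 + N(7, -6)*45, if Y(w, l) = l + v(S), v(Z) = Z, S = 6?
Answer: 142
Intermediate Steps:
Y(w, l) = 6 + l (Y(w, l) = l + 6 = 6 + l)
r(H, I) = -2 + I
N(j, c) = 2 + c + j (N(j, c) = (c + (6 - 2)) + (-2 + j) = (c + 4) + (-2 + j) = (4 + c) + (-2 + j) = 2 + c + j)
7 + N(7, -6)*45 = 7 + (2 - 6 + 7)*45 = 7 + 3*45 = 7 + 135 = 142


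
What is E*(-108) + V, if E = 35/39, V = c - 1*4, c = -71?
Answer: -2235/13 ≈ -171.92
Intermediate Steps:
V = -75 (V = -71 - 1*4 = -71 - 4 = -75)
E = 35/39 (E = 35*(1/39) = 35/39 ≈ 0.89744)
E*(-108) + V = (35/39)*(-108) - 75 = -1260/13 - 75 = -2235/13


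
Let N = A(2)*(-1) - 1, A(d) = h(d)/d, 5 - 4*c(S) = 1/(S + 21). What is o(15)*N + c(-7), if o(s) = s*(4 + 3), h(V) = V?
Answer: -11691/56 ≈ -208.77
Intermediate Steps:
o(s) = 7*s (o(s) = s*7 = 7*s)
c(S) = 5/4 - 1/(4*(21 + S)) (c(S) = 5/4 - 1/(4*(S + 21)) = 5/4 - 1/(4*(21 + S)))
A(d) = 1 (A(d) = d/d = 1)
N = -2 (N = 1*(-1) - 1 = -1 - 1 = -2)
o(15)*N + c(-7) = (7*15)*(-2) + (104 + 5*(-7))/(4*(21 - 7)) = 105*(-2) + (1/4)*(104 - 35)/14 = -210 + (1/4)*(1/14)*69 = -210 + 69/56 = -11691/56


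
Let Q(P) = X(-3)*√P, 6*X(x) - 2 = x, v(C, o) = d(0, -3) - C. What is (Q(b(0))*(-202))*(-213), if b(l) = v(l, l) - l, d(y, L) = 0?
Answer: 0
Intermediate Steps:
v(C, o) = -C (v(C, o) = 0 - C = -C)
X(x) = ⅓ + x/6
b(l) = -2*l (b(l) = -l - l = -2*l)
Q(P) = -√P/6 (Q(P) = (⅓ + (⅙)*(-3))*√P = (⅓ - ½)*√P = -√P/6)
(Q(b(0))*(-202))*(-213) = (-√(-2*0)/6*(-202))*(-213) = (-√0/6*(-202))*(-213) = (-⅙*0*(-202))*(-213) = (0*(-202))*(-213) = 0*(-213) = 0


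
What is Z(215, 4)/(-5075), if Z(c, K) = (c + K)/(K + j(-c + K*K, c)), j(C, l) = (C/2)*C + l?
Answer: -438/203197925 ≈ -2.1555e-6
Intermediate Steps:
j(C, l) = l + C**2/2 (j(C, l) = (C*(1/2))*C + l = (C/2)*C + l = C**2/2 + l = l + C**2/2)
Z(c, K) = (K + c)/(K + c + (K**2 - c)**2/2) (Z(c, K) = (c + K)/(K + (c + (-c + K*K)**2/2)) = (K + c)/(K + (c + (-c + K**2)**2/2)) = (K + c)/(K + (c + (K**2 - c)**2/2)) = (K + c)/(K + c + (K**2 - c)**2/2))
Z(215, 4)/(-5075) = (2*(4 + 215)/((4**2 - 1*215)**2 + 2*4 + 2*215))/(-5075) = (2*219/((16 - 215)**2 + 8 + 430))*(-1/5075) = (2*219/((-199)**2 + 8 + 430))*(-1/5075) = (2*219/(39601 + 8 + 430))*(-1/5075) = (2*219/40039)*(-1/5075) = (2*(1/40039)*219)*(-1/5075) = (438/40039)*(-1/5075) = -438/203197925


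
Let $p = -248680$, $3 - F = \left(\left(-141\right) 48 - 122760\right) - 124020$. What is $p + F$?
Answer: $4871$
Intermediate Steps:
$F = 253551$ ($F = 3 - \left(\left(\left(-141\right) 48 - 122760\right) - 124020\right) = 3 - \left(\left(-6768 - 122760\right) - 124020\right) = 3 - \left(-129528 - 124020\right) = 3 - -253548 = 3 + 253548 = 253551$)
$p + F = -248680 + 253551 = 4871$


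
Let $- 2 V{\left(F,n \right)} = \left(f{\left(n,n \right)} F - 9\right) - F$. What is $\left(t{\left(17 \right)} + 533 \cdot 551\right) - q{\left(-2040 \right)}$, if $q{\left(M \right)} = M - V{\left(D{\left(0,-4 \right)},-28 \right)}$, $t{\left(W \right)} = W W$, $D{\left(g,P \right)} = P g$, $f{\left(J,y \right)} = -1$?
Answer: $\frac{592033}{2} \approx 2.9602 \cdot 10^{5}$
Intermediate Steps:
$V{\left(F,n \right)} = \frac{9}{2} + F$ ($V{\left(F,n \right)} = - \frac{\left(- F - 9\right) - F}{2} = - \frac{\left(-9 - F\right) - F}{2} = - \frac{-9 - 2 F}{2} = \frac{9}{2} + F$)
$t{\left(W \right)} = W^{2}$
$q{\left(M \right)} = - \frac{9}{2} + M$ ($q{\left(M \right)} = M - \left(\frac{9}{2} - 0\right) = M - \left(\frac{9}{2} + 0\right) = M - \frac{9}{2} = - \frac{9}{2} + M$)
$\left(t{\left(17 \right)} + 533 \cdot 551\right) - q{\left(-2040 \right)} = \left(17^{2} + 533 \cdot 551\right) - \left(- \frac{9}{2} - 2040\right) = \left(289 + 293683\right) - - \frac{4089}{2} = 293972 + \frac{4089}{2} = \frac{592033}{2}$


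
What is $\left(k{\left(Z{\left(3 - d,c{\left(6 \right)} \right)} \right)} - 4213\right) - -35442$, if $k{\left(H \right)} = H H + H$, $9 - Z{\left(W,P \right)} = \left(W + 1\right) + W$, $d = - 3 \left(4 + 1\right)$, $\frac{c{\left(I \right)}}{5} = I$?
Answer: $31985$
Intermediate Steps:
$c{\left(I \right)} = 5 I$
$d = -15$ ($d = \left(-3\right) 5 = -15$)
$Z{\left(W,P \right)} = 8 - 2 W$ ($Z{\left(W,P \right)} = 9 - \left(\left(W + 1\right) + W\right) = 9 - \left(\left(1 + W\right) + W\right) = 9 - \left(1 + 2 W\right) = 8 - 2 W$)
$k{\left(H \right)} = H + H^{2}$ ($k{\left(H \right)} = H^{2} + H = H + H^{2}$)
$\left(k{\left(Z{\left(3 - d,c{\left(6 \right)} \right)} \right)} - 4213\right) - -35442 = \left(\left(8 - 2 \left(3 - -15\right)\right) \left(1 + \left(8 - 2 \left(3 - -15\right)\right)\right) - 4213\right) - -35442 = \left(\left(8 - 2 \left(3 + 15\right)\right) \left(1 + \left(8 - 2 \left(3 + 15\right)\right)\right) - 4213\right) + 35442 = \left(\left(8 - 36\right) \left(1 + \left(8 - 36\right)\right) - 4213\right) + 35442 = \left(- 28 \left(1 - 28\right) - 4213\right) + 35442 = \left(\left(-28\right) \left(-27\right) - 4213\right) + 35442 = \left(756 - 4213\right) + 35442 = -3457 + 35442 = 31985$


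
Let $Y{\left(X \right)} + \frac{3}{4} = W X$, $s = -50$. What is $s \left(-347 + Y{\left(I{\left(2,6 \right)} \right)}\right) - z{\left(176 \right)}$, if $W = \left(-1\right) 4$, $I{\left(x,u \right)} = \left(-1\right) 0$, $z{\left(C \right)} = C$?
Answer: $\frac{34423}{2} \approx 17212.0$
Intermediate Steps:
$I{\left(x,u \right)} = 0$
$W = -4$
$Y{\left(X \right)} = - \frac{3}{4} - 4 X$
$s \left(-347 + Y{\left(I{\left(2,6 \right)} \right)}\right) - z{\left(176 \right)} = - 50 \left(-347 - \frac{3}{4}\right) - 176 = \left(-50\right) \left(- \frac{1391}{4}\right) - 176 = \frac{34775}{2} - 176 = \frac{34423}{2}$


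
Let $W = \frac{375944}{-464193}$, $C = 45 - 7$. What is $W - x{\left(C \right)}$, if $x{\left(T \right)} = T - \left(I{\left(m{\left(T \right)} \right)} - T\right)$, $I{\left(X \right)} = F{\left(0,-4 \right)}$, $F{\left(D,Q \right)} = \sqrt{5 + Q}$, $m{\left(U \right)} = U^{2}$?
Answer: $- \frac{35190419}{464193} \approx -75.81$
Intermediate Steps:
$C = 38$ ($C = 45 - 7 = 38$)
$W = - \frac{375944}{464193}$ ($W = 375944 \left(- \frac{1}{464193}\right) = - \frac{375944}{464193} \approx -0.80989$)
$I{\left(X \right)} = 1$ ($I{\left(X \right)} = \sqrt{5 - 4} = \sqrt{1} = 1$)
$x{\left(T \right)} = -1 + 2 T$ ($x{\left(T \right)} = T - \left(1 - T\right) = T + \left(-1 + T\right) = -1 + 2 T$)
$W - x{\left(C \right)} = - \frac{375944}{464193} - \left(-1 + 2 \cdot 38\right) = - \frac{375944}{464193} - \left(-1 + 76\right) = - \frac{375944}{464193} - 75 = - \frac{35190419}{464193}$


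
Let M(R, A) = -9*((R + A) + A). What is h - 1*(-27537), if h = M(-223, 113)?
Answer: 27510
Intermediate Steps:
M(R, A) = -18*A - 9*R (M(R, A) = -9*((A + R) + A) = -9*(R + 2*A) = -18*A - 9*R)
h = -27 (h = -18*113 - 9*(-223) = -2034 + 2007 = -27)
h - 1*(-27537) = -27 - 1*(-27537) = -27 + 27537 = 27510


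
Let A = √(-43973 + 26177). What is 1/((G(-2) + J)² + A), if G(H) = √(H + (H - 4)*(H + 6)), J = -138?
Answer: I/(2*(-√4449 + 138*√26 + 9509*I)) ≈ 5.2347e-5 + 3.5065e-6*I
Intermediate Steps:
G(H) = √(H + (-4 + H)*(6 + H))
A = 2*I*√4449 (A = √(-17796) = 2*I*√4449 ≈ 133.4*I)
1/((G(-2) + J)² + A) = 1/((√(-24 + (-2)² + 3*(-2)) - 138)² + 2*I*√4449) = 1/((√(-24 + 4 - 6) - 138)² + 2*I*√4449) = 1/((√(-26) - 138)² + 2*I*√4449) = 1/((I*√26 - 138)² + 2*I*√4449) = 1/((-138 + I*√26)² + 2*I*√4449)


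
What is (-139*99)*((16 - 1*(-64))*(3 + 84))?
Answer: -95776560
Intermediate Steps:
(-139*99)*((16 - 1*(-64))*(3 + 84)) = -13761*(16 + 64)*87 = -1100880*87 = -13761*6960 = -95776560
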